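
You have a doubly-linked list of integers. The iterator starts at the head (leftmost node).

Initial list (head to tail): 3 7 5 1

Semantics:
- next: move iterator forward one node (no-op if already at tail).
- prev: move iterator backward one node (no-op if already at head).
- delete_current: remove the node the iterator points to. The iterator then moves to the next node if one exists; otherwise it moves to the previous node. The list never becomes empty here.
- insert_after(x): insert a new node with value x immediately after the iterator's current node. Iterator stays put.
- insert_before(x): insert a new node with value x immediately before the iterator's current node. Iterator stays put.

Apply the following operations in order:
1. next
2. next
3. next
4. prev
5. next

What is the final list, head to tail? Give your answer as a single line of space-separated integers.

Answer: 3 7 5 1

Derivation:
After 1 (next): list=[3, 7, 5, 1] cursor@7
After 2 (next): list=[3, 7, 5, 1] cursor@5
After 3 (next): list=[3, 7, 5, 1] cursor@1
After 4 (prev): list=[3, 7, 5, 1] cursor@5
After 5 (next): list=[3, 7, 5, 1] cursor@1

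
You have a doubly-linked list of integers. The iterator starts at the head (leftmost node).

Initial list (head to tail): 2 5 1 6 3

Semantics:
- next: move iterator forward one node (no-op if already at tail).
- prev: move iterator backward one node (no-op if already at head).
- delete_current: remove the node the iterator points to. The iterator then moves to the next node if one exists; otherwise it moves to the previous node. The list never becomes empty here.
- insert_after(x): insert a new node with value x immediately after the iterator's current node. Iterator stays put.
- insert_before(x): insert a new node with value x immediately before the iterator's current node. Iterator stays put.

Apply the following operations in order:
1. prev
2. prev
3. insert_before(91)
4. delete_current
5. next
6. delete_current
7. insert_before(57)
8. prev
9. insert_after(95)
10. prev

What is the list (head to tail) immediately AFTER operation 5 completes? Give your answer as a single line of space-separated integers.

After 1 (prev): list=[2, 5, 1, 6, 3] cursor@2
After 2 (prev): list=[2, 5, 1, 6, 3] cursor@2
After 3 (insert_before(91)): list=[91, 2, 5, 1, 6, 3] cursor@2
After 4 (delete_current): list=[91, 5, 1, 6, 3] cursor@5
After 5 (next): list=[91, 5, 1, 6, 3] cursor@1

Answer: 91 5 1 6 3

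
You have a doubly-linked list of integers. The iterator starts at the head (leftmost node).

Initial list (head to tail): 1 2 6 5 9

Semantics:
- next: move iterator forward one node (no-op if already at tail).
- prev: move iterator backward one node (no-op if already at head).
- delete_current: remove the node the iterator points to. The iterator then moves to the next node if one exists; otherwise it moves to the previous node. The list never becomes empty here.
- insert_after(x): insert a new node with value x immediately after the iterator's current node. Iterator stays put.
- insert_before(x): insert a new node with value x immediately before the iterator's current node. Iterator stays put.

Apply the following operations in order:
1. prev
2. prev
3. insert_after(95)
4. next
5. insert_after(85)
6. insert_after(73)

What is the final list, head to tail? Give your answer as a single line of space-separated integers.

After 1 (prev): list=[1, 2, 6, 5, 9] cursor@1
After 2 (prev): list=[1, 2, 6, 5, 9] cursor@1
After 3 (insert_after(95)): list=[1, 95, 2, 6, 5, 9] cursor@1
After 4 (next): list=[1, 95, 2, 6, 5, 9] cursor@95
After 5 (insert_after(85)): list=[1, 95, 85, 2, 6, 5, 9] cursor@95
After 6 (insert_after(73)): list=[1, 95, 73, 85, 2, 6, 5, 9] cursor@95

Answer: 1 95 73 85 2 6 5 9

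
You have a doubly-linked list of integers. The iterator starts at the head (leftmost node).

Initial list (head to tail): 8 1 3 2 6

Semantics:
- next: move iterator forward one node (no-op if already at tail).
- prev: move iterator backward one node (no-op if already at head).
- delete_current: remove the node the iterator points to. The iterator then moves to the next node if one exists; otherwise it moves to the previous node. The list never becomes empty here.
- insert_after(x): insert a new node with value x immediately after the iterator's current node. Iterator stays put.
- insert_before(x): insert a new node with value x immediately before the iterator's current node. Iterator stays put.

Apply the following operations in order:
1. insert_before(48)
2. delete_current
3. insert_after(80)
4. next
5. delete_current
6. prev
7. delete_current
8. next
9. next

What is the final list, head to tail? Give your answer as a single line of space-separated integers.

After 1 (insert_before(48)): list=[48, 8, 1, 3, 2, 6] cursor@8
After 2 (delete_current): list=[48, 1, 3, 2, 6] cursor@1
After 3 (insert_after(80)): list=[48, 1, 80, 3, 2, 6] cursor@1
After 4 (next): list=[48, 1, 80, 3, 2, 6] cursor@80
After 5 (delete_current): list=[48, 1, 3, 2, 6] cursor@3
After 6 (prev): list=[48, 1, 3, 2, 6] cursor@1
After 7 (delete_current): list=[48, 3, 2, 6] cursor@3
After 8 (next): list=[48, 3, 2, 6] cursor@2
After 9 (next): list=[48, 3, 2, 6] cursor@6

Answer: 48 3 2 6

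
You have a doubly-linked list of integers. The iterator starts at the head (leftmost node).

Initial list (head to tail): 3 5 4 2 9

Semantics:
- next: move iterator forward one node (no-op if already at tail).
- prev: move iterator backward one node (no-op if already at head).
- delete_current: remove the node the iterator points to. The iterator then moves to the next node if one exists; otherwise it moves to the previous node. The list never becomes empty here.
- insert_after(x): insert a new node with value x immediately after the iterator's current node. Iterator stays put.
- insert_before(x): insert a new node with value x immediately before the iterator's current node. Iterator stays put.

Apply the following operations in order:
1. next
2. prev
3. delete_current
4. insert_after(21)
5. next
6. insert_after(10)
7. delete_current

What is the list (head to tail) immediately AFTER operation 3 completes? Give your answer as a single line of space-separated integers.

After 1 (next): list=[3, 5, 4, 2, 9] cursor@5
After 2 (prev): list=[3, 5, 4, 2, 9] cursor@3
After 3 (delete_current): list=[5, 4, 2, 9] cursor@5

Answer: 5 4 2 9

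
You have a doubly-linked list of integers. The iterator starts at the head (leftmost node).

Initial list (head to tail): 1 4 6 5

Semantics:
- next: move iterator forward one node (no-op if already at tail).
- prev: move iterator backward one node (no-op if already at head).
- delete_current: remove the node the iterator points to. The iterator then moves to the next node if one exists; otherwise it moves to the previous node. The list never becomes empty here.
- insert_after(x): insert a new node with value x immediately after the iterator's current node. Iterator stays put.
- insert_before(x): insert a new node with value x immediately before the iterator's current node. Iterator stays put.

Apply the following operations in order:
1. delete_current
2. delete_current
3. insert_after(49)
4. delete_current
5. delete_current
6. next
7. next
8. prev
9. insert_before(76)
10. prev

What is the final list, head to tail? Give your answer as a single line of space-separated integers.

Answer: 76 5

Derivation:
After 1 (delete_current): list=[4, 6, 5] cursor@4
After 2 (delete_current): list=[6, 5] cursor@6
After 3 (insert_after(49)): list=[6, 49, 5] cursor@6
After 4 (delete_current): list=[49, 5] cursor@49
After 5 (delete_current): list=[5] cursor@5
After 6 (next): list=[5] cursor@5
After 7 (next): list=[5] cursor@5
After 8 (prev): list=[5] cursor@5
After 9 (insert_before(76)): list=[76, 5] cursor@5
After 10 (prev): list=[76, 5] cursor@76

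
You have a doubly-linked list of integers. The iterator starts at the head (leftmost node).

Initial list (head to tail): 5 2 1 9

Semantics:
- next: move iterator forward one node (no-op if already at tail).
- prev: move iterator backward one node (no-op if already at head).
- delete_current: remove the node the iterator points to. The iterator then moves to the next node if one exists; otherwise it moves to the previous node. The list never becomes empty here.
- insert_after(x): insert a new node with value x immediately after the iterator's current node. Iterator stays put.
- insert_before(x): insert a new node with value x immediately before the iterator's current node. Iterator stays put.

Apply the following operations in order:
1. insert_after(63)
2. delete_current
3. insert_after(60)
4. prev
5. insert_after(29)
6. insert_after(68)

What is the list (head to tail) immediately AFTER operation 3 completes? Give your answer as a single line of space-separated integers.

Answer: 63 60 2 1 9

Derivation:
After 1 (insert_after(63)): list=[5, 63, 2, 1, 9] cursor@5
After 2 (delete_current): list=[63, 2, 1, 9] cursor@63
After 3 (insert_after(60)): list=[63, 60, 2, 1, 9] cursor@63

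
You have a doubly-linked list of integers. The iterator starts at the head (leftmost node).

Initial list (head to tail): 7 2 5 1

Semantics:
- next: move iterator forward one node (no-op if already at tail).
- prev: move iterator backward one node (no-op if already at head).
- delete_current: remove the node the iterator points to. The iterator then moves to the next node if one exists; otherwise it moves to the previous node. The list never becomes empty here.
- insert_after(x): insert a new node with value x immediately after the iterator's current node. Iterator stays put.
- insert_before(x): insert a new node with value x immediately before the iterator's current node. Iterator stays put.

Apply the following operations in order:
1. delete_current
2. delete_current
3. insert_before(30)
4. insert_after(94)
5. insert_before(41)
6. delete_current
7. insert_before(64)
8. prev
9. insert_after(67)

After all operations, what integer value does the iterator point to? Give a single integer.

Answer: 64

Derivation:
After 1 (delete_current): list=[2, 5, 1] cursor@2
After 2 (delete_current): list=[5, 1] cursor@5
After 3 (insert_before(30)): list=[30, 5, 1] cursor@5
After 4 (insert_after(94)): list=[30, 5, 94, 1] cursor@5
After 5 (insert_before(41)): list=[30, 41, 5, 94, 1] cursor@5
After 6 (delete_current): list=[30, 41, 94, 1] cursor@94
After 7 (insert_before(64)): list=[30, 41, 64, 94, 1] cursor@94
After 8 (prev): list=[30, 41, 64, 94, 1] cursor@64
After 9 (insert_after(67)): list=[30, 41, 64, 67, 94, 1] cursor@64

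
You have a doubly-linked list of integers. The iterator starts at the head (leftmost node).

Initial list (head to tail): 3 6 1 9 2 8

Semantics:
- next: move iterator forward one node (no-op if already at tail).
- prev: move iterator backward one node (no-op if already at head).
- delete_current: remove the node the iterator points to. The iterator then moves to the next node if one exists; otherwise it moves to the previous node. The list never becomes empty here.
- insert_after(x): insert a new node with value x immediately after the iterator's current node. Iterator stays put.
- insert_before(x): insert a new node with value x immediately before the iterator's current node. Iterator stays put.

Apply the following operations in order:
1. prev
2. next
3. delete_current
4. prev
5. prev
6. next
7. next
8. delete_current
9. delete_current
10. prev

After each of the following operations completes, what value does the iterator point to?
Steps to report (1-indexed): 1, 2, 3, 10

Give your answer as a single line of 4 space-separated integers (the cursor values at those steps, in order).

Answer: 3 6 1 1

Derivation:
After 1 (prev): list=[3, 6, 1, 9, 2, 8] cursor@3
After 2 (next): list=[3, 6, 1, 9, 2, 8] cursor@6
After 3 (delete_current): list=[3, 1, 9, 2, 8] cursor@1
After 4 (prev): list=[3, 1, 9, 2, 8] cursor@3
After 5 (prev): list=[3, 1, 9, 2, 8] cursor@3
After 6 (next): list=[3, 1, 9, 2, 8] cursor@1
After 7 (next): list=[3, 1, 9, 2, 8] cursor@9
After 8 (delete_current): list=[3, 1, 2, 8] cursor@2
After 9 (delete_current): list=[3, 1, 8] cursor@8
After 10 (prev): list=[3, 1, 8] cursor@1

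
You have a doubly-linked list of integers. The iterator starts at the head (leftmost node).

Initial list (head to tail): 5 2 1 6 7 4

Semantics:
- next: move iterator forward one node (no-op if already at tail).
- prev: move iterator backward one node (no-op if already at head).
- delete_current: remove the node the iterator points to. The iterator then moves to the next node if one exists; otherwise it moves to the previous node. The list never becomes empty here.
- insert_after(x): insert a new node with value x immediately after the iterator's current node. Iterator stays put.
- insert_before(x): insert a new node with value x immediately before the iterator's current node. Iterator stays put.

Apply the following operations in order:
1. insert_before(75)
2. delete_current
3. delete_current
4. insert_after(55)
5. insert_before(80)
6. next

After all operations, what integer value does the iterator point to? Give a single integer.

Answer: 55

Derivation:
After 1 (insert_before(75)): list=[75, 5, 2, 1, 6, 7, 4] cursor@5
After 2 (delete_current): list=[75, 2, 1, 6, 7, 4] cursor@2
After 3 (delete_current): list=[75, 1, 6, 7, 4] cursor@1
After 4 (insert_after(55)): list=[75, 1, 55, 6, 7, 4] cursor@1
After 5 (insert_before(80)): list=[75, 80, 1, 55, 6, 7, 4] cursor@1
After 6 (next): list=[75, 80, 1, 55, 6, 7, 4] cursor@55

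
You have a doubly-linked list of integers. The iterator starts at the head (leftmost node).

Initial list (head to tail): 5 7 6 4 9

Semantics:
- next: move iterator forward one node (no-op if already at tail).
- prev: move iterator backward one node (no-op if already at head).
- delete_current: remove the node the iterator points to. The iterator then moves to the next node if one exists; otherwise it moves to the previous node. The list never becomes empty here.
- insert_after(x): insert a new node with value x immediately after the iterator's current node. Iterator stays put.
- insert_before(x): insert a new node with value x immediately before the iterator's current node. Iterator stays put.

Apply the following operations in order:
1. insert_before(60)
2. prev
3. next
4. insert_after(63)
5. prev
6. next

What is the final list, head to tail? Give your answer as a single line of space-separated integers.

Answer: 60 5 63 7 6 4 9

Derivation:
After 1 (insert_before(60)): list=[60, 5, 7, 6, 4, 9] cursor@5
After 2 (prev): list=[60, 5, 7, 6, 4, 9] cursor@60
After 3 (next): list=[60, 5, 7, 6, 4, 9] cursor@5
After 4 (insert_after(63)): list=[60, 5, 63, 7, 6, 4, 9] cursor@5
After 5 (prev): list=[60, 5, 63, 7, 6, 4, 9] cursor@60
After 6 (next): list=[60, 5, 63, 7, 6, 4, 9] cursor@5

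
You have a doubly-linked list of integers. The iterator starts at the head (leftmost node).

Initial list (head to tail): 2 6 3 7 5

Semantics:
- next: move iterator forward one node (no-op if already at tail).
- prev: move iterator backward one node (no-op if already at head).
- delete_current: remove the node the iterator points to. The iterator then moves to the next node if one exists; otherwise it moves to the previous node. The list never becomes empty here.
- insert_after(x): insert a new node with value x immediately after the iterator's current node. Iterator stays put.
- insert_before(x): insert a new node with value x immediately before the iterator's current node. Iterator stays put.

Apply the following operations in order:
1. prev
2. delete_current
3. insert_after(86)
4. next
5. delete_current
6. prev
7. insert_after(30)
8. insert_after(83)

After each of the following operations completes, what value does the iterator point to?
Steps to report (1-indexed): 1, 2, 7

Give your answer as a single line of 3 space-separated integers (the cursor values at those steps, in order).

Answer: 2 6 6

Derivation:
After 1 (prev): list=[2, 6, 3, 7, 5] cursor@2
After 2 (delete_current): list=[6, 3, 7, 5] cursor@6
After 3 (insert_after(86)): list=[6, 86, 3, 7, 5] cursor@6
After 4 (next): list=[6, 86, 3, 7, 5] cursor@86
After 5 (delete_current): list=[6, 3, 7, 5] cursor@3
After 6 (prev): list=[6, 3, 7, 5] cursor@6
After 7 (insert_after(30)): list=[6, 30, 3, 7, 5] cursor@6
After 8 (insert_after(83)): list=[6, 83, 30, 3, 7, 5] cursor@6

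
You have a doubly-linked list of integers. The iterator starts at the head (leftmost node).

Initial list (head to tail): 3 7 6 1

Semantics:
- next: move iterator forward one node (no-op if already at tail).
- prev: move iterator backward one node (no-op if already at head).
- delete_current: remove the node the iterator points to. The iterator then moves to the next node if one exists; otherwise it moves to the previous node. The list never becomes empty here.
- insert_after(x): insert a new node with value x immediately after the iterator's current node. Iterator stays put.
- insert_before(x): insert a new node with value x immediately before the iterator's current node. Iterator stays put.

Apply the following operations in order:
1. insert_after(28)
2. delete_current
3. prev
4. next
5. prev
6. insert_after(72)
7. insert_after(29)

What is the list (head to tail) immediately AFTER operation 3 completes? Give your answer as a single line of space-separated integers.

After 1 (insert_after(28)): list=[3, 28, 7, 6, 1] cursor@3
After 2 (delete_current): list=[28, 7, 6, 1] cursor@28
After 3 (prev): list=[28, 7, 6, 1] cursor@28

Answer: 28 7 6 1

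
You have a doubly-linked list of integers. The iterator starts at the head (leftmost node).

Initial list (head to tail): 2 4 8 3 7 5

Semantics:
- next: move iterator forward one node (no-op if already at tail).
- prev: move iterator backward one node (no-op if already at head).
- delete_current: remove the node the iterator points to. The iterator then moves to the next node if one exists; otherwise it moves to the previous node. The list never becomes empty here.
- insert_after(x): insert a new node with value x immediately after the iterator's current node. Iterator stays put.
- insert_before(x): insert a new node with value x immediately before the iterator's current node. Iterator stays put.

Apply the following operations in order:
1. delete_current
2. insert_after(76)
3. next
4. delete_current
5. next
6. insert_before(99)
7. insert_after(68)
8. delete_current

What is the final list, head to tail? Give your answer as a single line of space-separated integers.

After 1 (delete_current): list=[4, 8, 3, 7, 5] cursor@4
After 2 (insert_after(76)): list=[4, 76, 8, 3, 7, 5] cursor@4
After 3 (next): list=[4, 76, 8, 3, 7, 5] cursor@76
After 4 (delete_current): list=[4, 8, 3, 7, 5] cursor@8
After 5 (next): list=[4, 8, 3, 7, 5] cursor@3
After 6 (insert_before(99)): list=[4, 8, 99, 3, 7, 5] cursor@3
After 7 (insert_after(68)): list=[4, 8, 99, 3, 68, 7, 5] cursor@3
After 8 (delete_current): list=[4, 8, 99, 68, 7, 5] cursor@68

Answer: 4 8 99 68 7 5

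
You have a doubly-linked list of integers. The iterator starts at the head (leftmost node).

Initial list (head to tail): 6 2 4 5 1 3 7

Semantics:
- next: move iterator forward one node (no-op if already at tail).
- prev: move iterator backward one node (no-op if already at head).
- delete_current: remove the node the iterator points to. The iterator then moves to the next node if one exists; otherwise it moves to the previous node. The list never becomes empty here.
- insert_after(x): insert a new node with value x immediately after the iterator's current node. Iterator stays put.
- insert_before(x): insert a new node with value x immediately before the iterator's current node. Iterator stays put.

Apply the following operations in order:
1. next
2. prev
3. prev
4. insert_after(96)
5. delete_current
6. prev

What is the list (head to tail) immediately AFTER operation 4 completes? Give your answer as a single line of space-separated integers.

Answer: 6 96 2 4 5 1 3 7

Derivation:
After 1 (next): list=[6, 2, 4, 5, 1, 3, 7] cursor@2
After 2 (prev): list=[6, 2, 4, 5, 1, 3, 7] cursor@6
After 3 (prev): list=[6, 2, 4, 5, 1, 3, 7] cursor@6
After 4 (insert_after(96)): list=[6, 96, 2, 4, 5, 1, 3, 7] cursor@6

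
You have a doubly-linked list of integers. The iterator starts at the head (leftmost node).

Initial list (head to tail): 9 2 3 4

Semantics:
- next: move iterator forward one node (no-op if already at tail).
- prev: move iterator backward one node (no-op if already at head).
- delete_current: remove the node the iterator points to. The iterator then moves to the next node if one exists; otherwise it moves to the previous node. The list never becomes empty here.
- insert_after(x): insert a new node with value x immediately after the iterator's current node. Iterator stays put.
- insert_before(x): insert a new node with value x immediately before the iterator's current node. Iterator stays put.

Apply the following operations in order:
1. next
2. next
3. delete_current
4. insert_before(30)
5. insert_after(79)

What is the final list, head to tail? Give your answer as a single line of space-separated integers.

After 1 (next): list=[9, 2, 3, 4] cursor@2
After 2 (next): list=[9, 2, 3, 4] cursor@3
After 3 (delete_current): list=[9, 2, 4] cursor@4
After 4 (insert_before(30)): list=[9, 2, 30, 4] cursor@4
After 5 (insert_after(79)): list=[9, 2, 30, 4, 79] cursor@4

Answer: 9 2 30 4 79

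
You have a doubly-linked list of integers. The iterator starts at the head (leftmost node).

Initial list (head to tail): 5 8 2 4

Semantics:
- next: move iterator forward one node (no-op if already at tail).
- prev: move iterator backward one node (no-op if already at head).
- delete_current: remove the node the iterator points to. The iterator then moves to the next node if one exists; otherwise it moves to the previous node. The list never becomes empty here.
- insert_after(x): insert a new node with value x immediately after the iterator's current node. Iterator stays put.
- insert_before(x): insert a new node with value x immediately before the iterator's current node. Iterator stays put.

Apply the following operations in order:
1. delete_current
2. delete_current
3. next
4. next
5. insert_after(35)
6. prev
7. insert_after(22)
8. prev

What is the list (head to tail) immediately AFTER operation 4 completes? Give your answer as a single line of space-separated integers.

Answer: 2 4

Derivation:
After 1 (delete_current): list=[8, 2, 4] cursor@8
After 2 (delete_current): list=[2, 4] cursor@2
After 3 (next): list=[2, 4] cursor@4
After 4 (next): list=[2, 4] cursor@4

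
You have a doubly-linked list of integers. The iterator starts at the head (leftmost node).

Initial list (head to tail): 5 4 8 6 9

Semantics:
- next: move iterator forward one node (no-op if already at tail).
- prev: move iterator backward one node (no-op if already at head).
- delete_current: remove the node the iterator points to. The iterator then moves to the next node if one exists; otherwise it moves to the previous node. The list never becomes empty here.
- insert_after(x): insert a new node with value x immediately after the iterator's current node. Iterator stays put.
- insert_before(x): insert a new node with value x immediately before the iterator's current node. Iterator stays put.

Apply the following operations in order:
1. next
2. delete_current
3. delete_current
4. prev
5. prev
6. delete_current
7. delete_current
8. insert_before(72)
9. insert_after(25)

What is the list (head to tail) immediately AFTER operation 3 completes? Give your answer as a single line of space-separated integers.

Answer: 5 6 9

Derivation:
After 1 (next): list=[5, 4, 8, 6, 9] cursor@4
After 2 (delete_current): list=[5, 8, 6, 9] cursor@8
After 3 (delete_current): list=[5, 6, 9] cursor@6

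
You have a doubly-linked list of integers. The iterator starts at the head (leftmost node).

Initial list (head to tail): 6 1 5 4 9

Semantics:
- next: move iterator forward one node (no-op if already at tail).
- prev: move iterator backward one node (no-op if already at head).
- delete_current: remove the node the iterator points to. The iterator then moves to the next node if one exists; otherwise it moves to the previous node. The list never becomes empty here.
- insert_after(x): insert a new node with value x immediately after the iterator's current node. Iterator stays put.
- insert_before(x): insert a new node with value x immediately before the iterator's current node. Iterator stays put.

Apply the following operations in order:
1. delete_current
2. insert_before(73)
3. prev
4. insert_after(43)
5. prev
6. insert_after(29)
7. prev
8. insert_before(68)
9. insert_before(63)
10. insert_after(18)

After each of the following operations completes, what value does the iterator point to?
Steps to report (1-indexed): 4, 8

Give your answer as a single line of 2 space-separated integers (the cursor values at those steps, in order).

After 1 (delete_current): list=[1, 5, 4, 9] cursor@1
After 2 (insert_before(73)): list=[73, 1, 5, 4, 9] cursor@1
After 3 (prev): list=[73, 1, 5, 4, 9] cursor@73
After 4 (insert_after(43)): list=[73, 43, 1, 5, 4, 9] cursor@73
After 5 (prev): list=[73, 43, 1, 5, 4, 9] cursor@73
After 6 (insert_after(29)): list=[73, 29, 43, 1, 5, 4, 9] cursor@73
After 7 (prev): list=[73, 29, 43, 1, 5, 4, 9] cursor@73
After 8 (insert_before(68)): list=[68, 73, 29, 43, 1, 5, 4, 9] cursor@73
After 9 (insert_before(63)): list=[68, 63, 73, 29, 43, 1, 5, 4, 9] cursor@73
After 10 (insert_after(18)): list=[68, 63, 73, 18, 29, 43, 1, 5, 4, 9] cursor@73

Answer: 73 73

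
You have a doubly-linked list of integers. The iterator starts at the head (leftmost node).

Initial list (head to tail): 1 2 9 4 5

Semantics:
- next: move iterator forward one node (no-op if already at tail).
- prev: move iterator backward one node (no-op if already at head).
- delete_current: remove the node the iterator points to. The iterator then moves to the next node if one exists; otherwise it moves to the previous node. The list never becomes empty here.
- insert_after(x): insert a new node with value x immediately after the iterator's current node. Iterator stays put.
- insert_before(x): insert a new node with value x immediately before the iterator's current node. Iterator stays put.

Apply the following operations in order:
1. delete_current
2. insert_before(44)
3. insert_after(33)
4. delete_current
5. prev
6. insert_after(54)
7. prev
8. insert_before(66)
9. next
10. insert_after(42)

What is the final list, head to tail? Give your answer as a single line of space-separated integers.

Answer: 66 44 54 42 33 9 4 5

Derivation:
After 1 (delete_current): list=[2, 9, 4, 5] cursor@2
After 2 (insert_before(44)): list=[44, 2, 9, 4, 5] cursor@2
After 3 (insert_after(33)): list=[44, 2, 33, 9, 4, 5] cursor@2
After 4 (delete_current): list=[44, 33, 9, 4, 5] cursor@33
After 5 (prev): list=[44, 33, 9, 4, 5] cursor@44
After 6 (insert_after(54)): list=[44, 54, 33, 9, 4, 5] cursor@44
After 7 (prev): list=[44, 54, 33, 9, 4, 5] cursor@44
After 8 (insert_before(66)): list=[66, 44, 54, 33, 9, 4, 5] cursor@44
After 9 (next): list=[66, 44, 54, 33, 9, 4, 5] cursor@54
After 10 (insert_after(42)): list=[66, 44, 54, 42, 33, 9, 4, 5] cursor@54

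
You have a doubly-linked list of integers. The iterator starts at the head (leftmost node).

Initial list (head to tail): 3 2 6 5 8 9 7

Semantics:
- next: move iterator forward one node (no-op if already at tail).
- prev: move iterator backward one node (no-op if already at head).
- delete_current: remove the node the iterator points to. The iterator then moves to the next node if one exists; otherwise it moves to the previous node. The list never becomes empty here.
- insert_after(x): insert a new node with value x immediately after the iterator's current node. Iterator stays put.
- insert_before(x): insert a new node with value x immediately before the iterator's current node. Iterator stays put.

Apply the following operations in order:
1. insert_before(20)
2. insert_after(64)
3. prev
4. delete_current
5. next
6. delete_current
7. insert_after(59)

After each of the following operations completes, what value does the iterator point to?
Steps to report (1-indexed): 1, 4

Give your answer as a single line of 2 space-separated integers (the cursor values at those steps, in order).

Answer: 3 3

Derivation:
After 1 (insert_before(20)): list=[20, 3, 2, 6, 5, 8, 9, 7] cursor@3
After 2 (insert_after(64)): list=[20, 3, 64, 2, 6, 5, 8, 9, 7] cursor@3
After 3 (prev): list=[20, 3, 64, 2, 6, 5, 8, 9, 7] cursor@20
After 4 (delete_current): list=[3, 64, 2, 6, 5, 8, 9, 7] cursor@3
After 5 (next): list=[3, 64, 2, 6, 5, 8, 9, 7] cursor@64
After 6 (delete_current): list=[3, 2, 6, 5, 8, 9, 7] cursor@2
After 7 (insert_after(59)): list=[3, 2, 59, 6, 5, 8, 9, 7] cursor@2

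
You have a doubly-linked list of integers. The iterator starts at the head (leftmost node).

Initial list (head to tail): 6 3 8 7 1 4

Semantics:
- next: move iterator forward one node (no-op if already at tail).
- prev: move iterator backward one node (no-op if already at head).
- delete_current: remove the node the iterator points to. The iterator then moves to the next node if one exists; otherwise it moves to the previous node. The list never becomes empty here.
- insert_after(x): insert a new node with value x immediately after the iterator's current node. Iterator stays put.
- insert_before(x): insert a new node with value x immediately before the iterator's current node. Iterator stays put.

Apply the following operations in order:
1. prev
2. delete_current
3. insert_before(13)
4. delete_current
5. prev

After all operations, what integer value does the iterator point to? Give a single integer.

After 1 (prev): list=[6, 3, 8, 7, 1, 4] cursor@6
After 2 (delete_current): list=[3, 8, 7, 1, 4] cursor@3
After 3 (insert_before(13)): list=[13, 3, 8, 7, 1, 4] cursor@3
After 4 (delete_current): list=[13, 8, 7, 1, 4] cursor@8
After 5 (prev): list=[13, 8, 7, 1, 4] cursor@13

Answer: 13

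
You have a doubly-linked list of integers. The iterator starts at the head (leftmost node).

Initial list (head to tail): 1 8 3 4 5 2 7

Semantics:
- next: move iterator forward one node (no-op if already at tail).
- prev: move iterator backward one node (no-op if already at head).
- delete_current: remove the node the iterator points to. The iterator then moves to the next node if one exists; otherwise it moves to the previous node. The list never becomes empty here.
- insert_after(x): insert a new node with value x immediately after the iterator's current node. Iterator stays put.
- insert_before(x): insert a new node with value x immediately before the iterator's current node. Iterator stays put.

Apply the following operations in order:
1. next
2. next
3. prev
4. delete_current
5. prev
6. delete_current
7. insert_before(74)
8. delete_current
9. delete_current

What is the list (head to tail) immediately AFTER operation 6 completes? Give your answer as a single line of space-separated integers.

After 1 (next): list=[1, 8, 3, 4, 5, 2, 7] cursor@8
After 2 (next): list=[1, 8, 3, 4, 5, 2, 7] cursor@3
After 3 (prev): list=[1, 8, 3, 4, 5, 2, 7] cursor@8
After 4 (delete_current): list=[1, 3, 4, 5, 2, 7] cursor@3
After 5 (prev): list=[1, 3, 4, 5, 2, 7] cursor@1
After 6 (delete_current): list=[3, 4, 5, 2, 7] cursor@3

Answer: 3 4 5 2 7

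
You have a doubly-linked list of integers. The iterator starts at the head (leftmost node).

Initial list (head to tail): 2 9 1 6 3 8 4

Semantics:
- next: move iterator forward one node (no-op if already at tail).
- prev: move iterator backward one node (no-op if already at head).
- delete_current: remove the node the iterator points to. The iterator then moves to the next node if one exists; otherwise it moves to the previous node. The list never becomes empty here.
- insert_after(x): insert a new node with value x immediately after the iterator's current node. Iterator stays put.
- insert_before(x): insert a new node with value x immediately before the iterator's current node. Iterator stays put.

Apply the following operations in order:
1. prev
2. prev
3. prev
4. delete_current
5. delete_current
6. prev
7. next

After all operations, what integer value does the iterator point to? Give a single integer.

After 1 (prev): list=[2, 9, 1, 6, 3, 8, 4] cursor@2
After 2 (prev): list=[2, 9, 1, 6, 3, 8, 4] cursor@2
After 3 (prev): list=[2, 9, 1, 6, 3, 8, 4] cursor@2
After 4 (delete_current): list=[9, 1, 6, 3, 8, 4] cursor@9
After 5 (delete_current): list=[1, 6, 3, 8, 4] cursor@1
After 6 (prev): list=[1, 6, 3, 8, 4] cursor@1
After 7 (next): list=[1, 6, 3, 8, 4] cursor@6

Answer: 6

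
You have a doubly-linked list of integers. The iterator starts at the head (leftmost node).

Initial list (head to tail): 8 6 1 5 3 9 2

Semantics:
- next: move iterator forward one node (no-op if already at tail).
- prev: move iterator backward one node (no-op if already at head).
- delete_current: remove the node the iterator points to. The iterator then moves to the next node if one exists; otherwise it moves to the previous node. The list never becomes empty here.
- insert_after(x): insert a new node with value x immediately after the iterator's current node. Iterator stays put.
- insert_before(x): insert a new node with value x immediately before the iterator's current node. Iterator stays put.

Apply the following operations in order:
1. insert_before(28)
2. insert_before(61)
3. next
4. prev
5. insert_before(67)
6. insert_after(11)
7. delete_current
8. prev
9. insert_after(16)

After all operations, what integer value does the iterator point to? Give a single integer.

Answer: 67

Derivation:
After 1 (insert_before(28)): list=[28, 8, 6, 1, 5, 3, 9, 2] cursor@8
After 2 (insert_before(61)): list=[28, 61, 8, 6, 1, 5, 3, 9, 2] cursor@8
After 3 (next): list=[28, 61, 8, 6, 1, 5, 3, 9, 2] cursor@6
After 4 (prev): list=[28, 61, 8, 6, 1, 5, 3, 9, 2] cursor@8
After 5 (insert_before(67)): list=[28, 61, 67, 8, 6, 1, 5, 3, 9, 2] cursor@8
After 6 (insert_after(11)): list=[28, 61, 67, 8, 11, 6, 1, 5, 3, 9, 2] cursor@8
After 7 (delete_current): list=[28, 61, 67, 11, 6, 1, 5, 3, 9, 2] cursor@11
After 8 (prev): list=[28, 61, 67, 11, 6, 1, 5, 3, 9, 2] cursor@67
After 9 (insert_after(16)): list=[28, 61, 67, 16, 11, 6, 1, 5, 3, 9, 2] cursor@67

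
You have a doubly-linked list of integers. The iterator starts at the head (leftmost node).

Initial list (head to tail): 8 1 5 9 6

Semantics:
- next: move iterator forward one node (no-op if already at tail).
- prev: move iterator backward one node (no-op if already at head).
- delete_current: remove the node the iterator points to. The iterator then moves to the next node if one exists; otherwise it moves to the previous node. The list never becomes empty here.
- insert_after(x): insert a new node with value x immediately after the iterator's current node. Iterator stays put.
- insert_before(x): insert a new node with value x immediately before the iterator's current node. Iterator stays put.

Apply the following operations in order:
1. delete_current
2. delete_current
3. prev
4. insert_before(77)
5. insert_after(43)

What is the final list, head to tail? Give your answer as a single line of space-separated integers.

After 1 (delete_current): list=[1, 5, 9, 6] cursor@1
After 2 (delete_current): list=[5, 9, 6] cursor@5
After 3 (prev): list=[5, 9, 6] cursor@5
After 4 (insert_before(77)): list=[77, 5, 9, 6] cursor@5
After 5 (insert_after(43)): list=[77, 5, 43, 9, 6] cursor@5

Answer: 77 5 43 9 6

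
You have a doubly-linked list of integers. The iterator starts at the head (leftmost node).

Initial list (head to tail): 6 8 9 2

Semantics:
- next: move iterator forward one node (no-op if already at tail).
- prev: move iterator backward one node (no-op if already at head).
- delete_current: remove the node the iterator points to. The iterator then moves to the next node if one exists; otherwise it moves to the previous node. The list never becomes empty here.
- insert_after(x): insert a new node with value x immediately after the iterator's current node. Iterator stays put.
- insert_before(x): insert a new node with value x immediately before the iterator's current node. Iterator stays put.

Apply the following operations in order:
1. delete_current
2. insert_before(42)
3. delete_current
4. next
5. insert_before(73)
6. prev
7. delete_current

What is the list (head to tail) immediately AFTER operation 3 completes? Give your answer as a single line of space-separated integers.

Answer: 42 9 2

Derivation:
After 1 (delete_current): list=[8, 9, 2] cursor@8
After 2 (insert_before(42)): list=[42, 8, 9, 2] cursor@8
After 3 (delete_current): list=[42, 9, 2] cursor@9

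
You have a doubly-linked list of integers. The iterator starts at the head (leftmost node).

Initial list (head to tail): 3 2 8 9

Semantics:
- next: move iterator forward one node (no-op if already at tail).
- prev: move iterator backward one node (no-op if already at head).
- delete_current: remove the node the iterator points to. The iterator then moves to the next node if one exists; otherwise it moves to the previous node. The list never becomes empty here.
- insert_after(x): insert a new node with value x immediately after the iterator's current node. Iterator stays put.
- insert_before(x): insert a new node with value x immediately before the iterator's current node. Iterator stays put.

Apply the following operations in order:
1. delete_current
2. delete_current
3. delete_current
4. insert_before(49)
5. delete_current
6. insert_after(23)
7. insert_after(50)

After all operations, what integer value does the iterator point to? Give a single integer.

Answer: 49

Derivation:
After 1 (delete_current): list=[2, 8, 9] cursor@2
After 2 (delete_current): list=[8, 9] cursor@8
After 3 (delete_current): list=[9] cursor@9
After 4 (insert_before(49)): list=[49, 9] cursor@9
After 5 (delete_current): list=[49] cursor@49
After 6 (insert_after(23)): list=[49, 23] cursor@49
After 7 (insert_after(50)): list=[49, 50, 23] cursor@49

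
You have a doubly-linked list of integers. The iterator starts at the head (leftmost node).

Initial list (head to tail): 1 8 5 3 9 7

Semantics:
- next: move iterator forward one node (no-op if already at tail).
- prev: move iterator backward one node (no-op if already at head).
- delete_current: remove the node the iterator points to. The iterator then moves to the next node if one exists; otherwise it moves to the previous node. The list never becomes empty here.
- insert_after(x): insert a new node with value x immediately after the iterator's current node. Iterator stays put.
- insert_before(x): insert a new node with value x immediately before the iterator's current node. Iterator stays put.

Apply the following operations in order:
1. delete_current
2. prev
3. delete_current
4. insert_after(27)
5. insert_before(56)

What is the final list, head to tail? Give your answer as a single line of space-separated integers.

After 1 (delete_current): list=[8, 5, 3, 9, 7] cursor@8
After 2 (prev): list=[8, 5, 3, 9, 7] cursor@8
After 3 (delete_current): list=[5, 3, 9, 7] cursor@5
After 4 (insert_after(27)): list=[5, 27, 3, 9, 7] cursor@5
After 5 (insert_before(56)): list=[56, 5, 27, 3, 9, 7] cursor@5

Answer: 56 5 27 3 9 7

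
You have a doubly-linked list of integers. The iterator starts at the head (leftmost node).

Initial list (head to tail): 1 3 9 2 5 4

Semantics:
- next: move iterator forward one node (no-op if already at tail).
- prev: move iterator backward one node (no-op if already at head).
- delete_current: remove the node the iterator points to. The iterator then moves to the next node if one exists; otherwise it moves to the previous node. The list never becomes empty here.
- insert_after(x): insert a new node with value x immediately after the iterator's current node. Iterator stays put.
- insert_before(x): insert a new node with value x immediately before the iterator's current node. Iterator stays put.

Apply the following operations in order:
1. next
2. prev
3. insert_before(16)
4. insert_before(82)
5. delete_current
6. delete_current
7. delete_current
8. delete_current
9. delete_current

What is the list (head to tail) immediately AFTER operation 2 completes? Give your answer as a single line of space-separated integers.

After 1 (next): list=[1, 3, 9, 2, 5, 4] cursor@3
After 2 (prev): list=[1, 3, 9, 2, 5, 4] cursor@1

Answer: 1 3 9 2 5 4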